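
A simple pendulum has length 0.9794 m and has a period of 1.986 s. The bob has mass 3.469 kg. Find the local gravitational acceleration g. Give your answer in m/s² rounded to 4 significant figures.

From T = 2π√(L/g), g = 4π²L/T² = 4π² × 0.9794/1.9860² = 9.803 m/s².

9.803 m/s²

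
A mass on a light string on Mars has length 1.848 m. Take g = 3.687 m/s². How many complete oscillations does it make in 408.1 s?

T = 2π√(L/g) = 2π√(1.848/3.687) = 4.4483 s.
Number of complete oscillations = ⌊408.1/4.4483⌋ = ⌊91.743⌋ = 91.

91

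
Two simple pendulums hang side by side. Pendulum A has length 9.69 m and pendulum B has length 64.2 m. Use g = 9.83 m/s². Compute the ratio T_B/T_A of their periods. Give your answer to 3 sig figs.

2.57

T ∝ √L, so T_B/T_A = √(L_B/L_A) = √(64.2/9.69) = 2.57.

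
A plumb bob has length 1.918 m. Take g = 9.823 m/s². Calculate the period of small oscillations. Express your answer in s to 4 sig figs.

2.776 s

T = 2π√(L/g) = 2π√(1.918/9.823) = 2π × 0.44188 = 2.776 s.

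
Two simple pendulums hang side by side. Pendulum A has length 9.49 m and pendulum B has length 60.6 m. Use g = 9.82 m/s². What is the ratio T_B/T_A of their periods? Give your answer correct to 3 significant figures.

T ∝ √L, so T_B/T_A = √(L_B/L_A) = √(60.6/9.49) = 2.53.

2.53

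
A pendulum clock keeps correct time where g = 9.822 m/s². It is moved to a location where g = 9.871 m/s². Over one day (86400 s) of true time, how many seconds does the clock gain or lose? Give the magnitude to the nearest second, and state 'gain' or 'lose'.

gain 215 s

The clock's period scales as T ∝ 1/√g, so T'/T = √(9.822/9.871) = 0.997515.
In 86400 s of true time the clock registers 86400/0.997515 = 86615.2 s, so it gains 215 s.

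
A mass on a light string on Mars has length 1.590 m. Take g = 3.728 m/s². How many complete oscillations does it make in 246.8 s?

60

T = 2π√(L/g) = 2π√(1.590/3.728) = 4.1034 s.
Number of complete oscillations = ⌊246.8/4.1034⌋ = ⌊60.146⌋ = 60.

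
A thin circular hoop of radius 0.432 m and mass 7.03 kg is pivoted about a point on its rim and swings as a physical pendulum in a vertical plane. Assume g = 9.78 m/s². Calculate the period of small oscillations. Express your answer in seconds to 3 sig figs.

1.87 s

I_cm = mr² = 1.312 kg·m². The pivot is at distance d = 0.432 m from the centre of mass.
By the parallel-axis theorem, I = I_cm + md² = 1.312 + 1.312 = 2.624 kg·m².
T = 2π√(I/(mgd)) = 2π√(2.624/(7.03 × 9.78 × 0.432)) = 1.87 s.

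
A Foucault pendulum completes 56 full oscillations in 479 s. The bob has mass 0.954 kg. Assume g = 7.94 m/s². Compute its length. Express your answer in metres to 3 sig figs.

T = 479/56 = 8.554 s.
From T = 2π√(L/g), L = gT²/(4π²) = 7.94 × 8.554²/(4π²) = 14.7 m.

14.7 m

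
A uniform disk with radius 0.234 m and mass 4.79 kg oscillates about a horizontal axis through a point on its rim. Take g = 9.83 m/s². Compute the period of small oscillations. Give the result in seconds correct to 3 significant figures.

1.19 s

I_cm = ½mr² = 0.1311 kg·m². The pivot is at distance d = 0.234 m from the centre of mass.
By the parallel-axis theorem, I = I_cm + md² = 0.1311 + 0.2623 = 0.3934 kg·m².
T = 2π√(I/(mgd)) = 2π√(0.3934/(4.79 × 9.83 × 0.234)) = 1.19 s.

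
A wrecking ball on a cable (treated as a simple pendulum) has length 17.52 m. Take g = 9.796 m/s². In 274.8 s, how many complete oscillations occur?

32

T = 2π√(L/g) = 2π√(17.52/9.796) = 8.4028 s.
Number of complete oscillations = ⌊274.8/8.4028⌋ = ⌊32.703⌋ = 32.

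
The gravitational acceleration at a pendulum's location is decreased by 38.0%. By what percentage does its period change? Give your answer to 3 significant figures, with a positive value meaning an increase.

27.0%

T ∝ 1/√g, so T'/T = 1/√(0.6200) = 1.270.
Percentage change in T = (1.270 − 1) × 100% = 27.0%.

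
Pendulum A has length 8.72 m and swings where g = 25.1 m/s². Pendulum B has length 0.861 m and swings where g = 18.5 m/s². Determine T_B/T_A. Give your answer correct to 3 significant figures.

T = 2π√(L/g), so T_B/T_A = √((L_B/g_B)/(L_A/g_A)) = √((0.861/18.5)/(8.72/25.1)) = 0.366.

0.366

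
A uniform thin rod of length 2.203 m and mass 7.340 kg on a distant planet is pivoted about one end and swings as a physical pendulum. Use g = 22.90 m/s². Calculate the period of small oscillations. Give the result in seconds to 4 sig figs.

For a physical pendulum T = 2π√(I/(mgd)), with d = 1.1015 m from pivot to centre of mass.
I_cm = mL²/12 = 7.340 × 2.203²/12 = 2.9685 kg·m²; I = I_cm + md² = 2.9685 + 7.340 × 1.1015² = 11.874 kg·m².
T = 2π√(11.874/(7.340 × 22.90 × 1.1015)) = 1.591 s.

1.591 s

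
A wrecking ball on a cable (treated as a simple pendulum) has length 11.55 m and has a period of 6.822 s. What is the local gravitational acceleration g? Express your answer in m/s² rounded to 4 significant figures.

From T = 2π√(L/g), g = 4π²L/T² = 4π² × 11.55/6.8220² = 9.798 m/s².

9.798 m/s²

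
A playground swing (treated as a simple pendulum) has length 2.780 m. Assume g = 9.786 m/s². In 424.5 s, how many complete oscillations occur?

T = 2π√(L/g) = 2π√(2.780/9.786) = 3.3489 s.
Number of complete oscillations = ⌊424.5/3.3489⌋ = ⌊126.76⌋ = 126.

126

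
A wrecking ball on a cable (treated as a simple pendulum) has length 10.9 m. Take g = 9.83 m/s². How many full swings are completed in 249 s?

T = 2π√(L/g) = 2π√(10.9/9.83) = 6.616 s.
Number of complete oscillations = ⌊249/6.616⌋ = ⌊37.63⌋ = 37.

37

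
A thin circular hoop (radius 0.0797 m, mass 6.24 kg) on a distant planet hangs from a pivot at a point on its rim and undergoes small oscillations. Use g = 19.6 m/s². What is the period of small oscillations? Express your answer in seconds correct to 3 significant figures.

0.567 s

I_cm = mr² = 0.03964 kg·m². The pivot is at distance d = 0.0797 m from the centre of mass.
By the parallel-axis theorem, I = I_cm + md² = 0.03964 + 0.03964 = 0.07927 kg·m².
T = 2π√(I/(mgd)) = 2π√(0.07927/(6.24 × 19.6 × 0.0797)) = 0.567 s.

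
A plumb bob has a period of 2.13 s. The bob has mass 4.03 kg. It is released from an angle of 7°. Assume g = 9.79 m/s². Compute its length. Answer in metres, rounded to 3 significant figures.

From T = 2π√(L/g), L = gT²/(4π²) = 9.79 × 2.130²/(4π²) = 1.13 m.

1.13 m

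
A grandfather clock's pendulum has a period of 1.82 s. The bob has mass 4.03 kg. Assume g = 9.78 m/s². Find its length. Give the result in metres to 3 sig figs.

From T = 2π√(L/g), L = gT²/(4π²) = 9.78 × 1.820²/(4π²) = 0.821 m.

0.821 m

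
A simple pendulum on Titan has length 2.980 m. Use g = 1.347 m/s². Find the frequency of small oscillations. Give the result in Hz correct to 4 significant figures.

0.1070 Hz

T = 2π√(L/g) = 2π√(2.980/1.347) = 9.3455 s, so f = 1/T = 0.1070 Hz.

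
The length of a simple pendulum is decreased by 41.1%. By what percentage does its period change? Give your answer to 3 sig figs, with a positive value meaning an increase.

T ∝ √L, so T'/T = √(0.5890) = 0.7675.
Percentage change in T = (0.7675 − 1) × 100% = -23.3%.

-23.3%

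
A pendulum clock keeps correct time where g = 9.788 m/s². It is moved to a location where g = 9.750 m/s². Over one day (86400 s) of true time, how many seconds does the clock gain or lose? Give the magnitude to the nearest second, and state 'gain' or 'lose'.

The clock's period scales as T ∝ 1/√g, so T'/T = √(9.788/9.750) = 1.00195.
In 86400 s of true time the clock registers 86400/1.00195 = 86232.1 s, so it loses 168 s.

lose 168 s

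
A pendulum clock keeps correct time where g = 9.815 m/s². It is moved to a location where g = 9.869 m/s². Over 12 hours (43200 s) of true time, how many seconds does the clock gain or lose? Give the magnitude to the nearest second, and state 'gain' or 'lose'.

The clock's period scales as T ∝ 1/√g, so T'/T = √(9.815/9.869) = 0.997260.
In 43200 s of true time the clock registers 43200/0.997260 = 43318.7 s, so it gains 119 s.

gain 119 s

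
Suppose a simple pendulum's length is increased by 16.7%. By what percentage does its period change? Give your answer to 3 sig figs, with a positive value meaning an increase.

8.03%

T ∝ √L, so T'/T = √(1.167) = 1.080.
Percentage change in T = (1.080 − 1) × 100% = 8.03%.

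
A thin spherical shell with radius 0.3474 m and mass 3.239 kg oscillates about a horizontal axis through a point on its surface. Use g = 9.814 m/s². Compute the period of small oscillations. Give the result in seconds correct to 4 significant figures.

I_cm = (2/3)mr² = 0.26060 kg·m². The pivot is at distance d = 0.3474 m from the centre of mass.
By the parallel-axis theorem, I = I_cm + md² = 0.26060 + 0.39090 = 0.65151 kg·m².
T = 2π√(I/(mgd)) = 2π√(0.65151/(3.239 × 9.814 × 0.3474)) = 1.526 s.

1.526 s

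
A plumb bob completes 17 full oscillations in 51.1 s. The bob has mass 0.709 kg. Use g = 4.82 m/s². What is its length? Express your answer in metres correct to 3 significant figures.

T = 51.1/17 = 3.006 s.
From T = 2π√(L/g), L = gT²/(4π²) = 4.82 × 3.006²/(4π²) = 1.10 m.

1.10 m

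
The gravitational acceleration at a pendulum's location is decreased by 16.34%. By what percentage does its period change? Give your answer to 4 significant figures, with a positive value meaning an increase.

T ∝ 1/√g, so T'/T = 1/√(0.83660) = 1.0933.
Percentage change in T = (1.0933 − 1) × 100% = 9.330%.

9.330%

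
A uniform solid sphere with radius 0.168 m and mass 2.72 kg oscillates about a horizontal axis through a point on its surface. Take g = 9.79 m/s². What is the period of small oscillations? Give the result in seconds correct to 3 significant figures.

0.974 s

I_cm = (2/5)mr² = 0.03071 kg·m². The pivot is at distance d = 0.168 m from the centre of mass.
By the parallel-axis theorem, I = I_cm + md² = 0.03071 + 0.07677 = 0.1075 kg·m².
T = 2π√(I/(mgd)) = 2π√(0.1075/(2.72 × 9.79 × 0.168)) = 0.974 s.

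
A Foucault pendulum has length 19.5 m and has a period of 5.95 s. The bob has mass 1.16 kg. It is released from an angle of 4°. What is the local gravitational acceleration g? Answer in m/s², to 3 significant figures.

21.7 m/s²

From T = 2π√(L/g), g = 4π²L/T² = 4π² × 19.5/5.950² = 21.7 m/s².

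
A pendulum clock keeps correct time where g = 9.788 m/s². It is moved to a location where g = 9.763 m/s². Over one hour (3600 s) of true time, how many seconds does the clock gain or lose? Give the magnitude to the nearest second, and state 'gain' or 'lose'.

The clock's period scales as T ∝ 1/√g, so T'/T = √(9.788/9.763) = 1.00128.
In 3600 s of true time the clock registers 3600/1.00128 = 3595.4 s, so it loses 5 s.

lose 5 s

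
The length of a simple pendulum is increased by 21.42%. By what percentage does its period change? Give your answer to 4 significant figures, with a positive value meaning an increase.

10.19%

T ∝ √L, so T'/T = √(1.2142) = 1.1019.
Percentage change in T = (1.1019 − 1) × 100% = 10.19%.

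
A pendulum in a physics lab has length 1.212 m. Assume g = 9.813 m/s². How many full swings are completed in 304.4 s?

T = 2π√(L/g) = 2π√(1.212/9.813) = 2.2082 s.
Number of complete oscillations = ⌊304.4/2.2082⌋ = ⌊137.85⌋ = 137.

137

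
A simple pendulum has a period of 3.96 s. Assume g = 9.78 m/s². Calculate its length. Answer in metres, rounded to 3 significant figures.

From T = 2π√(L/g), L = gT²/(4π²) = 9.78 × 3.960²/(4π²) = 3.88 m.

3.88 m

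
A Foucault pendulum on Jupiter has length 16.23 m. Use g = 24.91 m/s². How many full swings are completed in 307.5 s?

T = 2π√(L/g) = 2π√(16.23/24.91) = 5.0717 s.
Number of complete oscillations = ⌊307.5/5.0717⌋ = ⌊60.631⌋ = 60.

60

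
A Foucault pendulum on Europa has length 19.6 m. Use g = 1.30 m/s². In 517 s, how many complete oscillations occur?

21

T = 2π√(L/g) = 2π√(19.6/1.30) = 24.40 s.
Number of complete oscillations = ⌊517/24.40⌋ = ⌊21.19⌋ = 21.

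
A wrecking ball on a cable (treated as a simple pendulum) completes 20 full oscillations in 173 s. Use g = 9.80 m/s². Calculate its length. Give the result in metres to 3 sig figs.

T = 173/20 = 8.650 s.
From T = 2π√(L/g), L = gT²/(4π²) = 9.80 × 8.650²/(4π²) = 18.6 m.

18.6 m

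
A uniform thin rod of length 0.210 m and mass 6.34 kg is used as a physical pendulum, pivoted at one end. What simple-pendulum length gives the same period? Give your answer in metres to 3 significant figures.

0.140 m

The equivalent simple-pendulum length is L_eq = I/(md), where I is about the pivot and d = 0.1050 m.
I_cm = (1/12)mL² = 0.02330 kg·m², so I = I_cm + md² = 0.02330 + 0.06990 = 0.09320 kg·m².
L_eq = 0.09320/(6.34 × 0.1050) = 0.140 m.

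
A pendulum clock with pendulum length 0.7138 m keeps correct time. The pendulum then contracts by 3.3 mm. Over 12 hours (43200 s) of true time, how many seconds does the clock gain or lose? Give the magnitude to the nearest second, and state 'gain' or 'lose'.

T ∝ √L, so T'/T = √(0.71050/0.7138) = 0.997686.
In 43200 s of true time the clock registers 43200/0.997686 = 43300.2 s, so it gains 100 s.

gain 100 s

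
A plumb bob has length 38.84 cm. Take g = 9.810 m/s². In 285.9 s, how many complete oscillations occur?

T = 2π√(L/g) = 2π√(0.3884/9.810) = 1.2502 s.
Number of complete oscillations = ⌊285.9/1.2502⌋ = ⌊228.68⌋ = 228.

228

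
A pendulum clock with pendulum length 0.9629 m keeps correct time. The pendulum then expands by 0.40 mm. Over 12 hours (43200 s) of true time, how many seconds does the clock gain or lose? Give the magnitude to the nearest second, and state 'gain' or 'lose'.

T ∝ √L, so T'/T = √(0.96330/0.9629) = 1.00021.
In 43200 s of true time the clock registers 43200/1.00021 = 43191.0 s, so it loses 9 s.

lose 9 s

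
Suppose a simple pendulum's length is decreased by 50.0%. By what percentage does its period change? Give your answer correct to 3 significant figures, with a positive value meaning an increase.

T ∝ √L, so T'/T = √(0.5000) = 0.7071.
Percentage change in T = (0.7071 − 1) × 100% = -29.3%.

-29.3%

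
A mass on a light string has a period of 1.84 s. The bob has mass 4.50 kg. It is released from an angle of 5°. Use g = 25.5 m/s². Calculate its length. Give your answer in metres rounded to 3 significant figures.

2.19 m

From T = 2π√(L/g), L = gT²/(4π²) = 25.5 × 1.840²/(4π²) = 2.19 m.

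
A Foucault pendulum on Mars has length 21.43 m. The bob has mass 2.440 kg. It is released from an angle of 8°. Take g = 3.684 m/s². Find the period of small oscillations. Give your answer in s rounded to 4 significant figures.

15.15 s

T = 2π√(L/g) = 2π√(21.43/3.684) = 2π × 2.4119 = 15.15 s.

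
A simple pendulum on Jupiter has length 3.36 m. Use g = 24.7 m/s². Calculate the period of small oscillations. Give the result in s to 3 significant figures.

2.32 s

T = 2π√(L/g) = 2π√(3.36/24.7) = 2π × 0.3688 = 2.32 s.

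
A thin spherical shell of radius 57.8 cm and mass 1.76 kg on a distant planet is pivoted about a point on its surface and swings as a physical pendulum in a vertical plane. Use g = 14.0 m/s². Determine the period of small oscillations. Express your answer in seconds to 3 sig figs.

I_cm = (2/3)mr² = 0.3920 kg·m². The pivot is at distance d = 0.578 m from the centre of mass.
By the parallel-axis theorem, I = I_cm + md² = 0.3920 + 0.5880 = 0.9800 kg·m².
T = 2π√(I/(mgd)) = 2π√(0.9800/(1.76 × 14.0 × 0.578)) = 1.65 s.

1.65 s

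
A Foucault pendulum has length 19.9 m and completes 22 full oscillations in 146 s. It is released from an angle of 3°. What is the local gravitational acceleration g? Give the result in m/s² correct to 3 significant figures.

T = 146/22 = 6.636 s.
From T = 2π√(L/g), g = 4π²L/T² = 4π² × 19.9/6.636² = 17.8 m/s².

17.8 m/s²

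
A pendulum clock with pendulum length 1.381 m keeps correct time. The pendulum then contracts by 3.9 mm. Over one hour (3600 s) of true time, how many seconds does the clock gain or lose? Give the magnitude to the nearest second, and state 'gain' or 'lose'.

gain 5 s

T ∝ √L, so T'/T = √(1.37710/1.381) = 0.998587.
In 3600 s of true time the clock registers 3600/0.998587 = 3605.1 s, so it gains 5 s.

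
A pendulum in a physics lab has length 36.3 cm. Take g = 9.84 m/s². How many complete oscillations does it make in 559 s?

463

T = 2π√(L/g) = 2π√(0.363/9.84) = 1.207 s.
Number of complete oscillations = ⌊559/1.207⌋ = ⌊463.2⌋ = 463.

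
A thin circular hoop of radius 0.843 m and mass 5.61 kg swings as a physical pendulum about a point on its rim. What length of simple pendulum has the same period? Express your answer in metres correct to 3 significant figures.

1.69 m

The equivalent simple-pendulum length is L_eq = I/(md), where I is about the pivot and d = 0.8430 m.
I_cm = mR² = 3.987 kg·m², so I = I_cm + md² = 3.987 + 3.987 = 7.973 kg·m².
L_eq = 7.973/(5.61 × 0.8430) = 1.69 m.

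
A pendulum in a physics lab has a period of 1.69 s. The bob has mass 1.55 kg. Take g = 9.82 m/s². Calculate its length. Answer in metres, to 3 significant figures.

From T = 2π√(L/g), L = gT²/(4π²) = 9.82 × 1.690²/(4π²) = 0.710 m.

0.710 m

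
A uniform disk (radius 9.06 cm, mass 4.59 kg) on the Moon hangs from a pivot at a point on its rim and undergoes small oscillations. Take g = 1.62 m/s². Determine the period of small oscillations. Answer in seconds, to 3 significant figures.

I_cm = ½mr² = 0.01884 kg·m². The pivot is at distance d = 0.0906 m from the centre of mass.
By the parallel-axis theorem, I = I_cm + md² = 0.01884 + 0.03768 = 0.05651 kg·m².
T = 2π√(I/(mgd)) = 2π√(0.05651/(4.59 × 1.62 × 0.0906)) = 1.82 s.

1.82 s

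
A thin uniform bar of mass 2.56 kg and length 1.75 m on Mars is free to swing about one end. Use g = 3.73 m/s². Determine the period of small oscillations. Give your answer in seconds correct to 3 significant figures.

3.51 s

For a physical pendulum T = 2π√(I/(mgd)), with d = 0.8750 m from pivot to centre of mass.
I_cm = mL²/12 = 2.56 × 1.75²/12 = 0.6533 kg·m²; I = I_cm + md² = 0.6533 + 2.56 × 0.8750² = 2.613 kg·m².
T = 2π√(2.613/(2.56 × 3.73 × 0.8750)) = 3.51 s.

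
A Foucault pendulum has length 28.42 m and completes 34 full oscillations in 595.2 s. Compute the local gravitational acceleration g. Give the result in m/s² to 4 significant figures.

T = 595.2/34 = 17.506 s.
From T = 2π√(L/g), g = 4π²L/T² = 4π² × 28.42/17.506² = 3.661 m/s².

3.661 m/s²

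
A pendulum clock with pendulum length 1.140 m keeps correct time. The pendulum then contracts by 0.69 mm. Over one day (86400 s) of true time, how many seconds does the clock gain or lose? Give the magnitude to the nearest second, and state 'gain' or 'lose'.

gain 26 s

T ∝ √L, so T'/T = √(1.13931/1.140) = 0.999697.
In 86400 s of true time the clock registers 86400/0.999697 = 86426.2 s, so it gains 26 s.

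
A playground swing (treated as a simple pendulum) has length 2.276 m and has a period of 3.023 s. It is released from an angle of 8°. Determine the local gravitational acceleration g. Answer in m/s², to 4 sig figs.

From T = 2π√(L/g), g = 4π²L/T² = 4π² × 2.276/3.0230² = 9.832 m/s².

9.832 m/s²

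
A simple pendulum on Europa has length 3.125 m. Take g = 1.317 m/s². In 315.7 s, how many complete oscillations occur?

T = 2π√(L/g) = 2π√(3.125/1.317) = 9.6786 s.
Number of complete oscillations = ⌊315.7/9.6786⌋ = ⌊32.618⌋ = 32.

32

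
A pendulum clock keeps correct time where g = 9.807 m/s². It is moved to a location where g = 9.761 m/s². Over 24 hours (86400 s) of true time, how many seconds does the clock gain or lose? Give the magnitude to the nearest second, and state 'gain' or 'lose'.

lose 203 s

The clock's period scales as T ∝ 1/√g, so T'/T = √(9.807/9.761) = 1.00235.
In 86400 s of true time the clock registers 86400/1.00235 = 86197.1 s, so it loses 203 s.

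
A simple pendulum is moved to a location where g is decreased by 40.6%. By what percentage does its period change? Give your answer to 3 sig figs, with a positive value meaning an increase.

29.7%

T ∝ 1/√g, so T'/T = 1/√(0.5940) = 1.297.
Percentage change in T = (1.297 − 1) × 100% = 29.7%.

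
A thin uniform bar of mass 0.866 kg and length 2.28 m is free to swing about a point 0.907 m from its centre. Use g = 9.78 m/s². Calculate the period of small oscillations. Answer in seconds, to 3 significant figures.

2.36 s

For a physical pendulum T = 2π√(I/(mgd)), with d = 0.9070 m from pivot to centre of mass.
I_cm = mL²/12 = 0.866 × 2.28²/12 = 0.3752 kg·m²; I = I_cm + md² = 0.3752 + 0.866 × 0.9070² = 1.088 kg·m².
T = 2π√(1.088/(0.866 × 9.78 × 0.9070)) = 2.36 s.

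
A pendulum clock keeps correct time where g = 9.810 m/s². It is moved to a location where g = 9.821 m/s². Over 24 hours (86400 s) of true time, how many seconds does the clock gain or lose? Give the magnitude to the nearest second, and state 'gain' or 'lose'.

gain 48 s

The clock's period scales as T ∝ 1/√g, so T'/T = √(9.810/9.821) = 0.999440.
In 86400 s of true time the clock registers 86400/0.999440 = 86448.4 s, so it gains 48 s.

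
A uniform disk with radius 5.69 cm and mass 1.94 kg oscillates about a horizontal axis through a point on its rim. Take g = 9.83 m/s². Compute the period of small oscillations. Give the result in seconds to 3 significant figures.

I_cm = ½mr² = 0.003140 kg·m². The pivot is at distance d = 0.0569 m from the centre of mass.
By the parallel-axis theorem, I = I_cm + md² = 0.003140 + 0.006281 = 0.009421 kg·m².
T = 2π√(I/(mgd)) = 2π√(0.009421/(1.94 × 9.83 × 0.0569)) = 0.585 s.

0.585 s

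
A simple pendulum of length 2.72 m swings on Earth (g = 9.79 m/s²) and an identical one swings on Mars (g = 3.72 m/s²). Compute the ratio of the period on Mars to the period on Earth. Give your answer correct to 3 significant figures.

1.62

T ∝ 1/√g, so T₂/T₁ = √(g₁/g₂) = √(9.79/3.72) = 1.62.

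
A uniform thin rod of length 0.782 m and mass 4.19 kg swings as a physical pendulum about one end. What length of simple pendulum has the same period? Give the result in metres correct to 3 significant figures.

0.521 m

The equivalent simple-pendulum length is L_eq = I/(md), where I is about the pivot and d = 0.3910 m.
I_cm = (1/12)mL² = 0.2135 kg·m², so I = I_cm + md² = 0.2135 + 0.6406 = 0.8541 kg·m².
L_eq = 0.8541/(4.19 × 0.3910) = 0.521 m.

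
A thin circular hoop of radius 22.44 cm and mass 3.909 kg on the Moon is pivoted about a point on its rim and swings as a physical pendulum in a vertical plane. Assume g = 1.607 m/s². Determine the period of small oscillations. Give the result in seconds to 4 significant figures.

3.320 s

I_cm = mr² = 0.19684 kg·m². The pivot is at distance d = 0.2244 m from the centre of mass.
By the parallel-axis theorem, I = I_cm + md² = 0.19684 + 0.19684 = 0.39368 kg·m².
T = 2π√(I/(mgd)) = 2π√(0.39368/(3.909 × 1.607 × 0.2244)) = 3.320 s.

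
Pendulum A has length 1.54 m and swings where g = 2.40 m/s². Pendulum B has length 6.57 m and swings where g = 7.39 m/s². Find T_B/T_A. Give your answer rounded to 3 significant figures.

1.18

T = 2π√(L/g), so T_B/T_A = √((L_B/g_B)/(L_A/g_A)) = √((6.57/7.39)/(1.54/2.40)) = 1.18.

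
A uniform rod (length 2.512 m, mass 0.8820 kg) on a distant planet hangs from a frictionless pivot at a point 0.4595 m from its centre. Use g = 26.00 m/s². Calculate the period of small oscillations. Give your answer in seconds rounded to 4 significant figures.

1.561 s

For a physical pendulum T = 2π√(I/(mgd)), with d = 0.45950 m from pivot to centre of mass.
I_cm = mL²/12 = 0.8820 × 2.512²/12 = 0.46380 kg·m²; I = I_cm + md² = 0.46380 + 0.8820 × 0.45950² = 0.65002 kg·m².
T = 2π√(0.65002/(0.8820 × 26.00 × 0.45950)) = 1.561 s.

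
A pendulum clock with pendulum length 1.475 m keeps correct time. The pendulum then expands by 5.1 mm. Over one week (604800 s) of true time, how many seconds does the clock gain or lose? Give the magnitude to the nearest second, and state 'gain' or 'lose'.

lose 1043 s

T ∝ √L, so T'/T = √(1.48010/1.475) = 1.00173.
In 604800 s of true time the clock registers 604800/1.00173 = 603757.1 s, so it loses 1043 s.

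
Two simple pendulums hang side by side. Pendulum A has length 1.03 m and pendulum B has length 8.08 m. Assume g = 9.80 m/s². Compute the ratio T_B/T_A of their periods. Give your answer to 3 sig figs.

2.80

T ∝ √L, so T_B/T_A = √(L_B/L_A) = √(8.08/1.03) = 2.80.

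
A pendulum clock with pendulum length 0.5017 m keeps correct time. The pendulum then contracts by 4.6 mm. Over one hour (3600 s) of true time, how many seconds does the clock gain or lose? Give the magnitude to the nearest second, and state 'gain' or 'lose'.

T ∝ √L, so T'/T = √(0.49710/0.5017) = 0.995405.
In 3600 s of true time the clock registers 3600/0.995405 = 3616.6 s, so it gains 17 s.

gain 17 s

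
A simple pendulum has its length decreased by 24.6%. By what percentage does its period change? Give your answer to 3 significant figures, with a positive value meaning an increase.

T ∝ √L, so T'/T = √(0.7540) = 0.8683.
Percentage change in T = (0.8683 − 1) × 100% = -13.2%.

-13.2%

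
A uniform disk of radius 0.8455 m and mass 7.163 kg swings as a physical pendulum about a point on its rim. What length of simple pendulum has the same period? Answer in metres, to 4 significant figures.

1.268 m

The equivalent simple-pendulum length is L_eq = I/(md), where I is about the pivot and d = 0.84550 m.
I_cm = ½mR² = 2.5603 kg·m², so I = I_cm + md² = 2.5603 + 5.1206 = 7.6809 kg·m².
L_eq = 7.6809/(7.163 × 0.84550) = 1.268 m.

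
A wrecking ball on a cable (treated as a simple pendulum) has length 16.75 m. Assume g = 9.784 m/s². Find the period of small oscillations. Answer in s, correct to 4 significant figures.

T = 2π√(L/g) = 2π√(16.75/9.784) = 2π × 1.3084 = 8.221 s.

8.221 s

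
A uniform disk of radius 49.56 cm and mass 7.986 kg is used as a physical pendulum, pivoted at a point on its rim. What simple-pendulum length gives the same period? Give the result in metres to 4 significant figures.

0.7434 m

The equivalent simple-pendulum length is L_eq = I/(md), where I is about the pivot and d = 0.49560 m.
I_cm = ½mR² = 0.98076 kg·m², so I = I_cm + md² = 0.98076 + 1.9615 = 2.9423 kg·m².
L_eq = 2.9423/(7.986 × 0.49560) = 0.7434 m.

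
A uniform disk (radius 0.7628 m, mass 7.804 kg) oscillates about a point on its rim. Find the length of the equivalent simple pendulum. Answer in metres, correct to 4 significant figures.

1.144 m

The equivalent simple-pendulum length is L_eq = I/(md), where I is about the pivot and d = 0.76280 m.
I_cm = ½mR² = 2.2704 kg·m², so I = I_cm + md² = 2.2704 + 4.5409 = 6.8113 kg·m².
L_eq = 6.8113/(7.804 × 0.76280) = 1.144 m.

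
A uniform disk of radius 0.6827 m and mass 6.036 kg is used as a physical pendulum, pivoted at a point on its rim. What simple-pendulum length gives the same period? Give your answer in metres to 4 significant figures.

1.024 m

The equivalent simple-pendulum length is L_eq = I/(md), where I is about the pivot and d = 0.68270 m.
I_cm = ½mR² = 1.4066 kg·m², so I = I_cm + md² = 1.4066 + 2.8133 = 4.2199 kg·m².
L_eq = 4.2199/(6.036 × 0.68270) = 1.024 m.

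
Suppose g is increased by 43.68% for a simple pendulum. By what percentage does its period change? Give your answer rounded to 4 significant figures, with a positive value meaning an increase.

-16.57%

T ∝ 1/√g, so T'/T = 1/√(1.4368) = 0.83426.
Percentage change in T = (0.83426 − 1) × 100% = -16.57%.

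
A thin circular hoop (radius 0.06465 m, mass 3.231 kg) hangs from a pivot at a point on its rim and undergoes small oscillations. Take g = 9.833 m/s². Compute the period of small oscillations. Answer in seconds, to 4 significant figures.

I_cm = mr² = 0.013504 kg·m². The pivot is at distance d = 0.06465 m from the centre of mass.
By the parallel-axis theorem, I = I_cm + md² = 0.013504 + 0.013504 = 0.027009 kg·m².
T = 2π√(I/(mgd)) = 2π√(0.027009/(3.231 × 9.833 × 0.06465)) = 0.7205 s.

0.7205 s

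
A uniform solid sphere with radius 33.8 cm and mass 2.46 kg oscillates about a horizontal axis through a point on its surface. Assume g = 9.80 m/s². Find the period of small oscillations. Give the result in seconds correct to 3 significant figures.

1.38 s

I_cm = (2/5)mr² = 0.1124 kg·m². The pivot is at distance d = 0.338 m from the centre of mass.
By the parallel-axis theorem, I = I_cm + md² = 0.1124 + 0.2810 = 0.3935 kg·m².
T = 2π√(I/(mgd)) = 2π√(0.3935/(2.46 × 9.80 × 0.338)) = 1.38 s.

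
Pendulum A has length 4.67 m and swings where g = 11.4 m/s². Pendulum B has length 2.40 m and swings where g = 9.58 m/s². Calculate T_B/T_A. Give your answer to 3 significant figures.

T = 2π√(L/g), so T_B/T_A = √((L_B/g_B)/(L_A/g_A)) = √((2.40/9.58)/(4.67/11.4)) = 0.782.

0.782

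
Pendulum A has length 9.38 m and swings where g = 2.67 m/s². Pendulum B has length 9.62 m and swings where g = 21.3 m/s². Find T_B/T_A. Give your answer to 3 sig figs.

0.359

T = 2π√(L/g), so T_B/T_A = √((L_B/g_B)/(L_A/g_A)) = √((9.62/21.3)/(9.38/2.67)) = 0.359.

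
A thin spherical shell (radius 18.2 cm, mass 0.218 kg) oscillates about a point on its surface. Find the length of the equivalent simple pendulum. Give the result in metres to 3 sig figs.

0.303 m

The equivalent simple-pendulum length is L_eq = I/(md), where I is about the pivot and d = 0.1820 m.
I_cm = (2/3)mR² = 0.004814 kg·m², so I = I_cm + md² = 0.004814 + 0.007221 = 0.01204 kg·m².
L_eq = 0.01204/(0.218 × 0.1820) = 0.303 m.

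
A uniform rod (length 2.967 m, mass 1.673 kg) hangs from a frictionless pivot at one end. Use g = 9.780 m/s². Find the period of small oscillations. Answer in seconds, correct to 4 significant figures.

2.826 s

For a physical pendulum T = 2π√(I/(mgd)), with d = 1.4835 m from pivot to centre of mass.
I_cm = mL²/12 = 1.673 × 2.967²/12 = 1.2273 kg·m²; I = I_cm + md² = 1.2273 + 1.673 × 1.4835² = 4.9092 kg·m².
T = 2π√(4.9092/(1.673 × 9.780 × 1.4835)) = 2.826 s.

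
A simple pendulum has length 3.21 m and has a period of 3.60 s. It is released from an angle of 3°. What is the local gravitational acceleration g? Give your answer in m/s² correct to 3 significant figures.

9.78 m/s²

From T = 2π√(L/g), g = 4π²L/T² = 4π² × 3.21/3.600² = 9.78 m/s².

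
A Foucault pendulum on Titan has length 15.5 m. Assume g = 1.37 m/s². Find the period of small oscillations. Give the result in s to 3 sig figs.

21.1 s

T = 2π√(L/g) = 2π√(15.5/1.37) = 2π × 3.364 = 21.1 s.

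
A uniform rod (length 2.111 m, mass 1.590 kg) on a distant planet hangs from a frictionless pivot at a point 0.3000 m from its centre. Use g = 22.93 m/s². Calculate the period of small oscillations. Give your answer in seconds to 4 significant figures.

For a physical pendulum T = 2π√(I/(mgd)), with d = 0.30000 m from pivot to centre of mass.
I_cm = mL²/12 = 1.590 × 2.111²/12 = 0.59046 kg·m²; I = I_cm + md² = 0.59046 + 1.590 × 0.30000² = 0.73356 kg·m².
T = 2π√(0.73356/(1.590 × 22.93 × 0.30000)) = 1.627 s.

1.627 s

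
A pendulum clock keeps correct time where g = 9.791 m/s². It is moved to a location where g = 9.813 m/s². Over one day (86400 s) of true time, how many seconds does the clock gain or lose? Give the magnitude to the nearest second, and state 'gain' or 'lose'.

The clock's period scales as T ∝ 1/√g, so T'/T = √(9.791/9.813) = 0.998878.
In 86400 s of true time the clock registers 86400/0.998878 = 86497.0 s, so it gains 97 s.

gain 97 s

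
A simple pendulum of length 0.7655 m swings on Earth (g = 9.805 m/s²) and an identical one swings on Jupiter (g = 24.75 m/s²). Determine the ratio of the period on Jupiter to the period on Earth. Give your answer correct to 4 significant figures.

0.6294

T ∝ 1/√g, so T₂/T₁ = √(g₁/g₂) = √(9.805/24.75) = 0.6294.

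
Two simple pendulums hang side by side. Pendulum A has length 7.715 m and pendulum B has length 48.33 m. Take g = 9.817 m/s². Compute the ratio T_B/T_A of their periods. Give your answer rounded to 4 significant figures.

T ∝ √L, so T_B/T_A = √(L_B/L_A) = √(48.33/7.715) = 2.503.

2.503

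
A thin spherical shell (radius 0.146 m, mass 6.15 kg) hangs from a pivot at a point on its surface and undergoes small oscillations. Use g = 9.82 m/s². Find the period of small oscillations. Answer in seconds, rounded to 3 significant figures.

0.989 s

I_cm = (2/3)mr² = 0.08740 kg·m². The pivot is at distance d = 0.146 m from the centre of mass.
By the parallel-axis theorem, I = I_cm + md² = 0.08740 + 0.1311 = 0.2185 kg·m².
T = 2π√(I/(mgd)) = 2π√(0.2185/(6.15 × 9.82 × 0.146)) = 0.989 s.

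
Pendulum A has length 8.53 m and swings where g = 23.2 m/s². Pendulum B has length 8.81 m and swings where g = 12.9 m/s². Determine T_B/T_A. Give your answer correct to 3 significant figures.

T = 2π√(L/g), so T_B/T_A = √((L_B/g_B)/(L_A/g_A)) = √((8.81/12.9)/(8.53/23.2)) = 1.36.

1.36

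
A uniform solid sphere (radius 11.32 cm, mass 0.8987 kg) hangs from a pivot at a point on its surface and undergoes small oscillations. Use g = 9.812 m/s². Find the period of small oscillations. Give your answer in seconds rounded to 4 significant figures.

0.7985 s

I_cm = (2/5)mr² = 0.0046065 kg·m². The pivot is at distance d = 0.1132 m from the centre of mass.
By the parallel-axis theorem, I = I_cm + md² = 0.0046065 + 0.011516 = 0.016123 kg·m².
T = 2π√(I/(mgd)) = 2π√(0.016123/(0.8987 × 9.812 × 0.1132)) = 0.7985 s.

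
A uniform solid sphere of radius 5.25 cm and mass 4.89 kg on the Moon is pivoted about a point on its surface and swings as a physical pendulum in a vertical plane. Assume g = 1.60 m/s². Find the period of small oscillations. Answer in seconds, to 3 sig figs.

I_cm = (2/5)mr² = 0.005391 kg·m². The pivot is at distance d = 0.0525 m from the centre of mass.
By the parallel-axis theorem, I = I_cm + md² = 0.005391 + 0.01348 = 0.01887 kg·m².
T = 2π√(I/(mgd)) = 2π√(0.01887/(4.89 × 1.60 × 0.0525)) = 1.35 s.

1.35 s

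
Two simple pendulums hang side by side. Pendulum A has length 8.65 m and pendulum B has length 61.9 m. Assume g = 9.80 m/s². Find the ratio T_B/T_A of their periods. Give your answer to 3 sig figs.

T ∝ √L, so T_B/T_A = √(L_B/L_A) = √(61.9/8.65) = 2.68.

2.68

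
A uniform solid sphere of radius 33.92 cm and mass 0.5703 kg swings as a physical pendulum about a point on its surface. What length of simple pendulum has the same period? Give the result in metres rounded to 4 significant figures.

The equivalent simple-pendulum length is L_eq = I/(md), where I is about the pivot and d = 0.33920 m.
I_cm = (2/5)mR² = 0.026247 kg·m², so I = I_cm + md² = 0.026247 + 0.065617 = 0.091864 kg·m².
L_eq = 0.091864/(0.5703 × 0.33920) = 0.4749 m.

0.4749 m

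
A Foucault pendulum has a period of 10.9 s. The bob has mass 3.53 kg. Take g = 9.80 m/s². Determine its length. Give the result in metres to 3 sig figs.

From T = 2π√(L/g), L = gT²/(4π²) = 9.80 × 10.90²/(4π²) = 29.5 m.

29.5 m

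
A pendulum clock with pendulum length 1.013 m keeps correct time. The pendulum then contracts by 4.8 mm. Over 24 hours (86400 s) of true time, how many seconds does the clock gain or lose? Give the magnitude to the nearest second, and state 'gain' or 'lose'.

T ∝ √L, so T'/T = √(1.00820/1.013) = 0.997628.
In 86400 s of true time the clock registers 86400/0.997628 = 86605.4 s, so it gains 205 s.

gain 205 s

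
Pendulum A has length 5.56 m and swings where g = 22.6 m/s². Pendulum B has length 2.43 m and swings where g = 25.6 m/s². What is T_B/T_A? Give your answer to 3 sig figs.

0.621

T = 2π√(L/g), so T_B/T_A = √((L_B/g_B)/(L_A/g_A)) = √((2.43/25.6)/(5.56/22.6)) = 0.621.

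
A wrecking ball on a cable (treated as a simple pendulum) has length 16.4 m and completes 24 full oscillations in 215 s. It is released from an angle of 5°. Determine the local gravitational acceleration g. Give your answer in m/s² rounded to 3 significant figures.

8.07 m/s²

T = 215/24 = 8.958 s.
From T = 2π√(L/g), g = 4π²L/T² = 4π² × 16.4/8.958² = 8.07 m/s².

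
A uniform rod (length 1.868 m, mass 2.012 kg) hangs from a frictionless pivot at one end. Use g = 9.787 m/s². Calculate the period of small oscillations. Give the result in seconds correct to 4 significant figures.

2.241 s

For a physical pendulum T = 2π√(I/(mgd)), with d = 0.93400 m from pivot to centre of mass.
I_cm = mL²/12 = 2.012 × 1.868²/12 = 0.58506 kg·m²; I = I_cm + md² = 0.58506 + 2.012 × 0.93400² = 2.3402 kg·m².
T = 2π√(2.3402/(2.012 × 9.787 × 0.93400)) = 2.241 s.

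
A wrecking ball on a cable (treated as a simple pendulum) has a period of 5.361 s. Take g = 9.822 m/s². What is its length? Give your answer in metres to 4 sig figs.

7.150 m

From T = 2π√(L/g), L = gT²/(4π²) = 9.822 × 5.3610²/(4π²) = 7.150 m.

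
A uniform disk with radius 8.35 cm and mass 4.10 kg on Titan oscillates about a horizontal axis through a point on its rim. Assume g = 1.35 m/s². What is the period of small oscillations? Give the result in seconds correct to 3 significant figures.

1.91 s

I_cm = ½mr² = 0.01429 kg·m². The pivot is at distance d = 0.0835 m from the centre of mass.
By the parallel-axis theorem, I = I_cm + md² = 0.01429 + 0.02859 = 0.04288 kg·m².
T = 2π√(I/(mgd)) = 2π√(0.04288/(4.10 × 1.35 × 0.0835)) = 1.91 s.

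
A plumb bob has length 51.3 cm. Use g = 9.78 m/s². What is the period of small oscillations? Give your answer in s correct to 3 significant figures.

1.44 s

T = 2π√(L/g) = 2π√(0.513/9.78) = 2π × 0.2290 = 1.44 s.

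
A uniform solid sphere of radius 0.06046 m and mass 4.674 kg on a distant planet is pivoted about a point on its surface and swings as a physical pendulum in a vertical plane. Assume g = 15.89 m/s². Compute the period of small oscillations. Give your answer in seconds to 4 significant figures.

I_cm = (2/5)mr² = 0.0068342 kg·m². The pivot is at distance d = 0.06046 m from the centre of mass.
By the parallel-axis theorem, I = I_cm + md² = 0.0068342 + 0.017085 = 0.023920 kg·m².
T = 2π√(I/(mgd)) = 2π√(0.023920/(4.674 × 15.89 × 0.06046)) = 0.4586 s.

0.4586 s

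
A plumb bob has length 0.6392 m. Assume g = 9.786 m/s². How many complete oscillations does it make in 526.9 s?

T = 2π√(L/g) = 2π√(0.6392/9.786) = 1.6058 s.
Number of complete oscillations = ⌊526.9/1.6058⌋ = ⌊328.12⌋ = 328.

328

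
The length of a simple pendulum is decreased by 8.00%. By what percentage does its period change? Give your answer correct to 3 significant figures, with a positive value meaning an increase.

-4.08%

T ∝ √L, so T'/T = √(0.9200) = 0.9592.
Percentage change in T = (0.9592 − 1) × 100% = -4.08%.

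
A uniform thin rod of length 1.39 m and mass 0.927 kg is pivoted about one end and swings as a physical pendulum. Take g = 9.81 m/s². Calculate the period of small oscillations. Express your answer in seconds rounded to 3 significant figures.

For a physical pendulum T = 2π√(I/(mgd)), with d = 0.6950 m from pivot to centre of mass.
I_cm = mL²/12 = 0.927 × 1.39²/12 = 0.1493 kg·m²; I = I_cm + md² = 0.1493 + 0.927 × 0.6950² = 0.5970 kg·m².
T = 2π√(0.5970/(0.927 × 9.81 × 0.6950)) = 1.93 s.

1.93 s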